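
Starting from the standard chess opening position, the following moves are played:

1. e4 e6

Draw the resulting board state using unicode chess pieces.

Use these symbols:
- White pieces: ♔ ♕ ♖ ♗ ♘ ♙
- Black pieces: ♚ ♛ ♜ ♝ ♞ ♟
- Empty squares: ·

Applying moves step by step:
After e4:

♜ ♞ ♝ ♛ ♚ ♝ ♞ ♜
♟ ♟ ♟ ♟ ♟ ♟ ♟ ♟
· · · · · · · ·
· · · · · · · ·
· · · · ♙ · · ·
· · · · · · · ·
♙ ♙ ♙ ♙ · ♙ ♙ ♙
♖ ♘ ♗ ♕ ♔ ♗ ♘ ♖


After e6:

♜ ♞ ♝ ♛ ♚ ♝ ♞ ♜
♟ ♟ ♟ ♟ · ♟ ♟ ♟
· · · · ♟ · · ·
· · · · · · · ·
· · · · ♙ · · ·
· · · · · · · ·
♙ ♙ ♙ ♙ · ♙ ♙ ♙
♖ ♘ ♗ ♕ ♔ ♗ ♘ ♖



  a b c d e f g h
  ─────────────────
8│♜ ♞ ♝ ♛ ♚ ♝ ♞ ♜│8
7│♟ ♟ ♟ ♟ · ♟ ♟ ♟│7
6│· · · · ♟ · · ·│6
5│· · · · · · · ·│5
4│· · · · ♙ · · ·│4
3│· · · · · · · ·│3
2│♙ ♙ ♙ ♙ · ♙ ♙ ♙│2
1│♖ ♘ ♗ ♕ ♔ ♗ ♘ ♖│1
  ─────────────────
  a b c d e f g h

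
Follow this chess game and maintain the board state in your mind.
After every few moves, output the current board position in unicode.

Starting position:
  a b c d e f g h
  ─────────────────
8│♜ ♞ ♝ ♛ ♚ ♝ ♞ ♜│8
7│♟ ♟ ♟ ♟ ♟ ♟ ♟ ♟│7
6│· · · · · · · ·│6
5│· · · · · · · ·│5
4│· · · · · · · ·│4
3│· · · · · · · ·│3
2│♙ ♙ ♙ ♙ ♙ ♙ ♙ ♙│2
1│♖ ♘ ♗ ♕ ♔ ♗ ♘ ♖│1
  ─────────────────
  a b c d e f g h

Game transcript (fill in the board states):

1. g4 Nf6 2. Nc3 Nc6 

  a b c d e f g h
  ─────────────────
8│♜ · ♝ ♛ ♚ ♝ · ♜│8
7│♟ ♟ ♟ ♟ ♟ ♟ ♟ ♟│7
6│· · ♞ · · ♞ · ·│6
5│· · · · · · · ·│5
4│· · · · · · ♙ ·│4
3│· · ♘ · · · · ·│3
2│♙ ♙ ♙ ♙ ♙ ♙ · ♙│2
1│♖ · ♗ ♕ ♔ ♗ ♘ ♖│1
  ─────────────────
  a b c d e f g h

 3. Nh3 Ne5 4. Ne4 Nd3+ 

  a b c d e f g h
  ─────────────────
8│♜ · ♝ ♛ ♚ ♝ · ♜│8
7│♟ ♟ ♟ ♟ ♟ ♟ ♟ ♟│7
6│· · · · · ♞ · ·│6
5│· · · · · · · ·│5
4│· · · · ♘ · ♙ ·│4
3│· · · ♞ · · · ♘│3
2│♙ ♙ ♙ ♙ ♙ ♙ · ♙│2
1│♖ · ♗ ♕ ♔ ♗ · ♖│1
  ─────────────────
  a b c d e f g h

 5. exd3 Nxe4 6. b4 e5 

  a b c d e f g h
  ─────────────────
8│♜ · ♝ ♛ ♚ ♝ · ♜│8
7│♟ ♟ ♟ ♟ · ♟ ♟ ♟│7
6│· · · · · · · ·│6
5│· · · · ♟ · · ·│5
4│· ♙ · · ♞ · ♙ ·│4
3│· · · ♙ · · · ♘│3
2│♙ · ♙ ♙ · ♙ · ♙│2
1│♖ · ♗ ♕ ♔ ♗ · ♖│1
  ─────────────────
  a b c d e f g h

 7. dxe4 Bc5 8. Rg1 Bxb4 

  a b c d e f g h
  ─────────────────
8│♜ · ♝ ♛ ♚ · · ♜│8
7│♟ ♟ ♟ ♟ · ♟ ♟ ♟│7
6│· · · · · · · ·│6
5│· · · · ♟ · · ·│5
4│· ♝ · · ♙ · ♙ ·│4
3│· · · · · · · ♘│3
2│♙ · ♙ ♙ · ♙ · ♙│2
1│♖ · ♗ ♕ ♔ ♗ ♖ ·│1
  ─────────────────
  a b c d e f g h



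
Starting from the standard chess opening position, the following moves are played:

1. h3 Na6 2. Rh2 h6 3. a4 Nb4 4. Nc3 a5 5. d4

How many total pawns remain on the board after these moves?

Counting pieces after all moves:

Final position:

  a b c d e f g h
  ─────────────────
8│♜ · ♝ ♛ ♚ ♝ ♞ ♜│8
7│· ♟ ♟ ♟ ♟ ♟ ♟ ·│7
6│· · · · · · · ♟│6
5│♟ · · · · · · ·│5
4│♙ ♞ · ♙ · · · ·│4
3│· · ♘ · · · · ♙│3
2│· ♙ ♙ · ♙ ♙ ♙ ♖│2
1│♖ · ♗ ♕ ♔ ♗ ♘ ·│1
  ─────────────────
  a b c d e f g h


16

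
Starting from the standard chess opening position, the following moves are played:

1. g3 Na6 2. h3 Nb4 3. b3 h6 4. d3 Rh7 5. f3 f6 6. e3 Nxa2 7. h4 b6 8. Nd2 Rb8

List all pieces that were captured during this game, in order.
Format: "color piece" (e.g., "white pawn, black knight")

Tracking captures:
  Nxa2: captured white pawn

white pawn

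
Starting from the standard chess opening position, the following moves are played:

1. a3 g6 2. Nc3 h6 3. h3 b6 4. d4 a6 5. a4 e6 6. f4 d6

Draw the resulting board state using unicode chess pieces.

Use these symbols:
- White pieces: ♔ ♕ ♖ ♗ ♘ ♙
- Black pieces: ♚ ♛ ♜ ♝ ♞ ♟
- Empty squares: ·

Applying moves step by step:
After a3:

♜ ♞ ♝ ♛ ♚ ♝ ♞ ♜
♟ ♟ ♟ ♟ ♟ ♟ ♟ ♟
· · · · · · · ·
· · · · · · · ·
· · · · · · · ·
♙ · · · · · · ·
· ♙ ♙ ♙ ♙ ♙ ♙ ♙
♖ ♘ ♗ ♕ ♔ ♗ ♘ ♖


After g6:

♜ ♞ ♝ ♛ ♚ ♝ ♞ ♜
♟ ♟ ♟ ♟ ♟ ♟ · ♟
· · · · · · ♟ ·
· · · · · · · ·
· · · · · · · ·
♙ · · · · · · ·
· ♙ ♙ ♙ ♙ ♙ ♙ ♙
♖ ♘ ♗ ♕ ♔ ♗ ♘ ♖


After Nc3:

♜ ♞ ♝ ♛ ♚ ♝ ♞ ♜
♟ ♟ ♟ ♟ ♟ ♟ · ♟
· · · · · · ♟ ·
· · · · · · · ·
· · · · · · · ·
♙ · ♘ · · · · ·
· ♙ ♙ ♙ ♙ ♙ ♙ ♙
♖ · ♗ ♕ ♔ ♗ ♘ ♖


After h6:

♜ ♞ ♝ ♛ ♚ ♝ ♞ ♜
♟ ♟ ♟ ♟ ♟ ♟ · ·
· · · · · · ♟ ♟
· · · · · · · ·
· · · · · · · ·
♙ · ♘ · · · · ·
· ♙ ♙ ♙ ♙ ♙ ♙ ♙
♖ · ♗ ♕ ♔ ♗ ♘ ♖


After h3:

♜ ♞ ♝ ♛ ♚ ♝ ♞ ♜
♟ ♟ ♟ ♟ ♟ ♟ · ·
· · · · · · ♟ ♟
· · · · · · · ·
· · · · · · · ·
♙ · ♘ · · · · ♙
· ♙ ♙ ♙ ♙ ♙ ♙ ·
♖ · ♗ ♕ ♔ ♗ ♘ ♖


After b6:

♜ ♞ ♝ ♛ ♚ ♝ ♞ ♜
♟ · ♟ ♟ ♟ ♟ · ·
· ♟ · · · · ♟ ♟
· · · · · · · ·
· · · · · · · ·
♙ · ♘ · · · · ♙
· ♙ ♙ ♙ ♙ ♙ ♙ ·
♖ · ♗ ♕ ♔ ♗ ♘ ♖


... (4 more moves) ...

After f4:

♜ ♞ ♝ ♛ ♚ ♝ ♞ ♜
· · ♟ ♟ · ♟ · ·
♟ ♟ · · ♟ · ♟ ♟
· · · · · · · ·
♙ · · ♙ · ♙ · ·
· · ♘ · · · · ♙
· ♙ ♙ · ♙ · ♙ ·
♖ · ♗ ♕ ♔ ♗ ♘ ♖


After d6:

♜ ♞ ♝ ♛ ♚ ♝ ♞ ♜
· · ♟ · · ♟ · ·
♟ ♟ · ♟ ♟ · ♟ ♟
· · · · · · · ·
♙ · · ♙ · ♙ · ·
· · ♘ · · · · ♙
· ♙ ♙ · ♙ · ♙ ·
♖ · ♗ ♕ ♔ ♗ ♘ ♖



  a b c d e f g h
  ─────────────────
8│♜ ♞ ♝ ♛ ♚ ♝ ♞ ♜│8
7│· · ♟ · · ♟ · ·│7
6│♟ ♟ · ♟ ♟ · ♟ ♟│6
5│· · · · · · · ·│5
4│♙ · · ♙ · ♙ · ·│4
3│· · ♘ · · · · ♙│3
2│· ♙ ♙ · ♙ · ♙ ·│2
1│♖ · ♗ ♕ ♔ ♗ ♘ ♖│1
  ─────────────────
  a b c d e f g h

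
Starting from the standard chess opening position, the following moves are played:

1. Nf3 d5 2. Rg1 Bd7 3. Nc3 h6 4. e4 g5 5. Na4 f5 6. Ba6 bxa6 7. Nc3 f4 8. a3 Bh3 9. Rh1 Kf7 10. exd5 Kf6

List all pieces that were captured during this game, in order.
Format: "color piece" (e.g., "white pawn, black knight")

Tracking captures:
  bxa6: captured white bishop
  exd5: captured black pawn

white bishop, black pawn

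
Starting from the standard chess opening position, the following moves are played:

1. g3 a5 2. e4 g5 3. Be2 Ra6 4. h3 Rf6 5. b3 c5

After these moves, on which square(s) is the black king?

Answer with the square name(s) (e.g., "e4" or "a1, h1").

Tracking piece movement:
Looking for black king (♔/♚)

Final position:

  a b c d e f g h
  ─────────────────
8│· ♞ ♝ ♛ ♚ ♝ ♞ ♜│8
7│· ♟ · ♟ ♟ ♟ · ♟│7
6│· · · · · ♜ · ·│6
5│♟ · ♟ · · · ♟ ·│5
4│· · · · ♙ · · ·│4
3│· ♙ · · · · ♙ ♙│3
2│♙ · ♙ ♙ ♗ ♙ · ·│2
1│♖ ♘ ♗ ♕ ♔ · ♘ ♖│1
  ─────────────────
  a b c d e f g h


e8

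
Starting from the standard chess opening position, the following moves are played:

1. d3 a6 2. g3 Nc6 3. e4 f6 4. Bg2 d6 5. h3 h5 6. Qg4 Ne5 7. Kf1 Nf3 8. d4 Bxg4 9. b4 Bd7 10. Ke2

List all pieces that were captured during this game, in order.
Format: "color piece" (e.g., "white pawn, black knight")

Tracking captures:
  Bxg4: captured white queen

white queen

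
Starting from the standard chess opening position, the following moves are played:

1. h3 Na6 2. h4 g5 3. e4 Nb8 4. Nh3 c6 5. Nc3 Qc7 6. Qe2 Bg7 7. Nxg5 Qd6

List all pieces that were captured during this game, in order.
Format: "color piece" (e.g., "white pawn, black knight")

Tracking captures:
  Nxg5: captured black pawn

black pawn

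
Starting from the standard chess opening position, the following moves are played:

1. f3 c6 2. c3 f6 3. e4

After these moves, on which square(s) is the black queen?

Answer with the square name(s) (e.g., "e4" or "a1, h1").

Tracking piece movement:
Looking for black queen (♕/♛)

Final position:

  a b c d e f g h
  ─────────────────
8│♜ ♞ ♝ ♛ ♚ ♝ ♞ ♜│8
7│♟ ♟ · ♟ ♟ · ♟ ♟│7
6│· · ♟ · · ♟ · ·│6
5│· · · · · · · ·│5
4│· · · · ♙ · · ·│4
3│· · ♙ · · ♙ · ·│3
2│♙ ♙ · ♙ · · ♙ ♙│2
1│♖ ♘ ♗ ♕ ♔ ♗ ♘ ♖│1
  ─────────────────
  a b c d e f g h


d8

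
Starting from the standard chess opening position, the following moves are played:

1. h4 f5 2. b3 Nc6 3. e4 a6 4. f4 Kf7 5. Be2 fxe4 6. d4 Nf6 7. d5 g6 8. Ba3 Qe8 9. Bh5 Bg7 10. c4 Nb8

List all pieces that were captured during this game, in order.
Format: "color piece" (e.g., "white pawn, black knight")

Tracking captures:
  fxe4: captured white pawn

white pawn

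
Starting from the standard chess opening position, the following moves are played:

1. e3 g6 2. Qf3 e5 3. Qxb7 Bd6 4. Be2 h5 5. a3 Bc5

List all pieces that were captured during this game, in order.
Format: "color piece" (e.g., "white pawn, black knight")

Tracking captures:
  Qxb7: captured black pawn

black pawn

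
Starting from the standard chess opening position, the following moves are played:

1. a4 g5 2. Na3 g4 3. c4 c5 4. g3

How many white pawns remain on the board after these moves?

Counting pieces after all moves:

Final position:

  a b c d e f g h
  ─────────────────
8│♜ ♞ ♝ ♛ ♚ ♝ ♞ ♜│8
7│♟ ♟ · ♟ ♟ ♟ · ♟│7
6│· · · · · · · ·│6
5│· · ♟ · · · · ·│5
4│♙ · ♙ · · · ♟ ·│4
3│♘ · · · · · ♙ ·│3
2│· ♙ · ♙ ♙ ♙ · ♙│2
1│♖ · ♗ ♕ ♔ ♗ ♘ ♖│1
  ─────────────────
  a b c d e f g h


8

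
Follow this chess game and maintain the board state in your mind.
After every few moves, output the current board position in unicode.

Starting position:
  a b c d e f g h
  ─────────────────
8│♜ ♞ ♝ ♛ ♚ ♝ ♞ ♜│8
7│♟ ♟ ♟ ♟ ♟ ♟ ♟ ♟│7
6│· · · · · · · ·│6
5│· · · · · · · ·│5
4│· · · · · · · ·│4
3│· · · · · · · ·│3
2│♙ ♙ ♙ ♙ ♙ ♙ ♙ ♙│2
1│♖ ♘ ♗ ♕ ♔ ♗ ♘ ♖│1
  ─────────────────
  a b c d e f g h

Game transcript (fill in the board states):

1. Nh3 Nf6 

  a b c d e f g h
  ─────────────────
8│♜ ♞ ♝ ♛ ♚ ♝ · ♜│8
7│♟ ♟ ♟ ♟ ♟ ♟ ♟ ♟│7
6│· · · · · ♞ · ·│6
5│· · · · · · · ·│5
4│· · · · · · · ·│4
3│· · · · · · · ♘│3
2│♙ ♙ ♙ ♙ ♙ ♙ ♙ ♙│2
1│♖ ♘ ♗ ♕ ♔ ♗ · ♖│1
  ─────────────────
  a b c d e f g h

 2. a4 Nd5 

  a b c d e f g h
  ─────────────────
8│♜ ♞ ♝ ♛ ♚ ♝ · ♜│8
7│♟ ♟ ♟ ♟ ♟ ♟ ♟ ♟│7
6│· · · · · · · ·│6
5│· · · ♞ · · · ·│5
4│♙ · · · · · · ·│4
3│· · · · · · · ♘│3
2│· ♙ ♙ ♙ ♙ ♙ ♙ ♙│2
1│♖ ♘ ♗ ♕ ♔ ♗ · ♖│1
  ─────────────────
  a b c d e f g h

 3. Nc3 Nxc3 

  a b c d e f g h
  ─────────────────
8│♜ ♞ ♝ ♛ ♚ ♝ · ♜│8
7│♟ ♟ ♟ ♟ ♟ ♟ ♟ ♟│7
6│· · · · · · · ·│6
5│· · · · · · · ·│5
4│♙ · · · · · · ·│4
3│· · ♞ · · · · ♘│3
2│· ♙ ♙ ♙ ♙ ♙ ♙ ♙│2
1│♖ · ♗ ♕ ♔ ♗ · ♖│1
  ─────────────────
  a b c d e f g h

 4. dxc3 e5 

  a b c d e f g h
  ─────────────────
8│♜ ♞ ♝ ♛ ♚ ♝ · ♜│8
7│♟ ♟ ♟ ♟ · ♟ ♟ ♟│7
6│· · · · · · · ·│6
5│· · · · ♟ · · ·│5
4│♙ · · · · · · ·│4
3│· · ♙ · · · · ♘│3
2│· ♙ ♙ · ♙ ♙ ♙ ♙│2
1│♖ · ♗ ♕ ♔ ♗ · ♖│1
  ─────────────────
  a b c d e f g h

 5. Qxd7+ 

  a b c d e f g h
  ─────────────────
8│♜ ♞ ♝ ♛ ♚ ♝ · ♜│8
7│♟ ♟ ♟ ♕ · ♟ ♟ ♟│7
6│· · · · · · · ·│6
5│· · · · ♟ · · ·│5
4│♙ · · · · · · ·│4
3│· · ♙ · · · · ♘│3
2│· ♙ ♙ · ♙ ♙ ♙ ♙│2
1│♖ · ♗ · ♔ ♗ · ♖│1
  ─────────────────
  a b c d e f g h


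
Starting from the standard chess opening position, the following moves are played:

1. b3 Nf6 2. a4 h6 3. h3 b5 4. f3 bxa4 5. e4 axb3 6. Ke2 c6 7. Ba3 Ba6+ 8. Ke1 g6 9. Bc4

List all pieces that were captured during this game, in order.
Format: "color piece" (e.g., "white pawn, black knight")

Tracking captures:
  bxa4: captured white pawn
  axb3: captured white pawn

white pawn, white pawn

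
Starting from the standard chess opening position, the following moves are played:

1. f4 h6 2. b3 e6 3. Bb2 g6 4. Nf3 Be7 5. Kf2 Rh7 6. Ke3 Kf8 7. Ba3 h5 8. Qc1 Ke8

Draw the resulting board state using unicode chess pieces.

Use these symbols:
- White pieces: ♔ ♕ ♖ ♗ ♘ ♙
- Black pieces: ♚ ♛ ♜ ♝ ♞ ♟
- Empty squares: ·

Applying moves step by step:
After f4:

♜ ♞ ♝ ♛ ♚ ♝ ♞ ♜
♟ ♟ ♟ ♟ ♟ ♟ ♟ ♟
· · · · · · · ·
· · · · · · · ·
· · · · · ♙ · ·
· · · · · · · ·
♙ ♙ ♙ ♙ ♙ · ♙ ♙
♖ ♘ ♗ ♕ ♔ ♗ ♘ ♖


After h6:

♜ ♞ ♝ ♛ ♚ ♝ ♞ ♜
♟ ♟ ♟ ♟ ♟ ♟ ♟ ·
· · · · · · · ♟
· · · · · · · ·
· · · · · ♙ · ·
· · · · · · · ·
♙ ♙ ♙ ♙ ♙ · ♙ ♙
♖ ♘ ♗ ♕ ♔ ♗ ♘ ♖


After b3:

♜ ♞ ♝ ♛ ♚ ♝ ♞ ♜
♟ ♟ ♟ ♟ ♟ ♟ ♟ ·
· · · · · · · ♟
· · · · · · · ·
· · · · · ♙ · ·
· ♙ · · · · · ·
♙ · ♙ ♙ ♙ · ♙ ♙
♖ ♘ ♗ ♕ ♔ ♗ ♘ ♖


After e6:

♜ ♞ ♝ ♛ ♚ ♝ ♞ ♜
♟ ♟ ♟ ♟ · ♟ ♟ ·
· · · · ♟ · · ♟
· · · · · · · ·
· · · · · ♙ · ·
· ♙ · · · · · ·
♙ · ♙ ♙ ♙ · ♙ ♙
♖ ♘ ♗ ♕ ♔ ♗ ♘ ♖


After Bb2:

♜ ♞ ♝ ♛ ♚ ♝ ♞ ♜
♟ ♟ ♟ ♟ · ♟ ♟ ·
· · · · ♟ · · ♟
· · · · · · · ·
· · · · · ♙ · ·
· ♙ · · · · · ·
♙ ♗ ♙ ♙ ♙ · ♙ ♙
♖ ♘ · ♕ ♔ ♗ ♘ ♖


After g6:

♜ ♞ ♝ ♛ ♚ ♝ ♞ ♜
♟ ♟ ♟ ♟ · ♟ · ·
· · · · ♟ · ♟ ♟
· · · · · · · ·
· · · · · ♙ · ·
· ♙ · · · · · ·
♙ ♗ ♙ ♙ ♙ · ♙ ♙
♖ ♘ · ♕ ♔ ♗ ♘ ♖


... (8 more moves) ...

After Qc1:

♜ ♞ ♝ ♛ · ♚ ♞ ·
♟ ♟ ♟ ♟ ♝ ♟ · ♜
· · · · ♟ · ♟ ·
· · · · · · · ♟
· · · · · ♙ · ·
♗ ♙ · · ♔ ♘ · ·
♙ · ♙ ♙ ♙ · ♙ ♙
♖ ♘ ♕ · · ♗ · ♖


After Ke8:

♜ ♞ ♝ ♛ ♚ · ♞ ·
♟ ♟ ♟ ♟ ♝ ♟ · ♜
· · · · ♟ · ♟ ·
· · · · · · · ♟
· · · · · ♙ · ·
♗ ♙ · · ♔ ♘ · ·
♙ · ♙ ♙ ♙ · ♙ ♙
♖ ♘ ♕ · · ♗ · ♖



  a b c d e f g h
  ─────────────────
8│♜ ♞ ♝ ♛ ♚ · ♞ ·│8
7│♟ ♟ ♟ ♟ ♝ ♟ · ♜│7
6│· · · · ♟ · ♟ ·│6
5│· · · · · · · ♟│5
4│· · · · · ♙ · ·│4
3│♗ ♙ · · ♔ ♘ · ·│3
2│♙ · ♙ ♙ ♙ · ♙ ♙│2
1│♖ ♘ ♕ · · ♗ · ♖│1
  ─────────────────
  a b c d e f g h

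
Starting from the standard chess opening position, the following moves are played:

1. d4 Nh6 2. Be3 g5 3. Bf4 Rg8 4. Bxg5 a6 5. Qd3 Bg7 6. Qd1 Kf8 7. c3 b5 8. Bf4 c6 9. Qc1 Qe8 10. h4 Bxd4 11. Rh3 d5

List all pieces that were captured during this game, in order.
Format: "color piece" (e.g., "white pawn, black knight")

Tracking captures:
  Bxg5: captured black pawn
  Bxd4: captured white pawn

black pawn, white pawn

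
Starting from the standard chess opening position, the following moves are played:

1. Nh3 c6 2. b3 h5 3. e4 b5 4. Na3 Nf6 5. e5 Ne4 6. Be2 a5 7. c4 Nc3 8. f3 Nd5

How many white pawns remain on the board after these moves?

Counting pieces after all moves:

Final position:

  a b c d e f g h
  ─────────────────
8│♜ ♞ ♝ ♛ ♚ ♝ · ♜│8
7│· · · ♟ ♟ ♟ ♟ ·│7
6│· · ♟ · · · · ·│6
5│♟ ♟ · ♞ ♙ · · ♟│5
4│· · ♙ · · · · ·│4
3│♘ ♙ · · · ♙ · ♘│3
2│♙ · · ♙ ♗ · ♙ ♙│2
1│♖ · ♗ ♕ ♔ · · ♖│1
  ─────────────────
  a b c d e f g h


8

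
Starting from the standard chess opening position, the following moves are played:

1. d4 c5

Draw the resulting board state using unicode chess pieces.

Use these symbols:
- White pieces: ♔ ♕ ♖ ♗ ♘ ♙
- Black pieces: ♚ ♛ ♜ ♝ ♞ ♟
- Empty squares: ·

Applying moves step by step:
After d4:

♜ ♞ ♝ ♛ ♚ ♝ ♞ ♜
♟ ♟ ♟ ♟ ♟ ♟ ♟ ♟
· · · · · · · ·
· · · · · · · ·
· · · ♙ · · · ·
· · · · · · · ·
♙ ♙ ♙ · ♙ ♙ ♙ ♙
♖ ♘ ♗ ♕ ♔ ♗ ♘ ♖


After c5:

♜ ♞ ♝ ♛ ♚ ♝ ♞ ♜
♟ ♟ · ♟ ♟ ♟ ♟ ♟
· · · · · · · ·
· · ♟ · · · · ·
· · · ♙ · · · ·
· · · · · · · ·
♙ ♙ ♙ · ♙ ♙ ♙ ♙
♖ ♘ ♗ ♕ ♔ ♗ ♘ ♖



  a b c d e f g h
  ─────────────────
8│♜ ♞ ♝ ♛ ♚ ♝ ♞ ♜│8
7│♟ ♟ · ♟ ♟ ♟ ♟ ♟│7
6│· · · · · · · ·│6
5│· · ♟ · · · · ·│5
4│· · · ♙ · · · ·│4
3│· · · · · · · ·│3
2│♙ ♙ ♙ · ♙ ♙ ♙ ♙│2
1│♖ ♘ ♗ ♕ ♔ ♗ ♘ ♖│1
  ─────────────────
  a b c d e f g h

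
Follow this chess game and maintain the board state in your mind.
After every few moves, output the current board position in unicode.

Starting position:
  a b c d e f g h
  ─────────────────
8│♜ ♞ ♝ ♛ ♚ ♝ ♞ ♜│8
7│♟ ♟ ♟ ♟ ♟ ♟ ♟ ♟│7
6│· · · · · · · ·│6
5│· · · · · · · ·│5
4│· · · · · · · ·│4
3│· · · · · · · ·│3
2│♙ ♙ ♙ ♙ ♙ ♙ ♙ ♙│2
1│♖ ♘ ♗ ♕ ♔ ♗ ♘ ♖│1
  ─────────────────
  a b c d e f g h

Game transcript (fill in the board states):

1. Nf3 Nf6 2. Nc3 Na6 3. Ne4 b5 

  a b c d e f g h
  ─────────────────
8│♜ · ♝ ♛ ♚ ♝ · ♜│8
7│♟ · ♟ ♟ ♟ ♟ ♟ ♟│7
6│♞ · · · · ♞ · ·│6
5│· ♟ · · · · · ·│5
4│· · · · ♘ · · ·│4
3│· · · · · ♘ · ·│3
2│♙ ♙ ♙ ♙ ♙ ♙ ♙ ♙│2
1│♖ · ♗ ♕ ♔ ♗ · ♖│1
  ─────────────────
  a b c d e f g h

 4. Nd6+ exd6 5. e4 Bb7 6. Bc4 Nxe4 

  a b c d e f g h
  ─────────────────
8│♜ · · ♛ ♚ ♝ · ♜│8
7│♟ ♝ ♟ ♟ · ♟ ♟ ♟│7
6│♞ · · ♟ · · · ·│6
5│· ♟ · · · · · ·│5
4│· · ♗ · ♞ · · ·│4
3│· · · · · ♘ · ·│3
2│♙ ♙ ♙ ♙ · ♙ ♙ ♙│2
1│♖ · ♗ ♕ ♔ · · ♖│1
  ─────────────────
  a b c d e f g h

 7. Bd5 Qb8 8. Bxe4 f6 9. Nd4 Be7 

  a b c d e f g h
  ─────────────────
8│♜ ♛ · · ♚ · · ♜│8
7│♟ ♝ ♟ ♟ ♝ · ♟ ♟│7
6│♞ · · ♟ · ♟ · ·│6
5│· ♟ · · · · · ·│5
4│· · · ♘ ♗ · · ·│4
3│· · · · · · · ·│3
2│♙ ♙ ♙ ♙ · ♙ ♙ ♙│2
1│♖ · ♗ ♕ ♔ · · ♖│1
  ─────────────────
  a b c d e f g h

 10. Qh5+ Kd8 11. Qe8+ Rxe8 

  a b c d e f g h
  ─────────────────
8│♜ ♛ · ♚ ♜ · · ·│8
7│♟ ♝ ♟ ♟ ♝ · ♟ ♟│7
6│♞ · · ♟ · ♟ · ·│6
5│· ♟ · · · · · ·│5
4│· · · ♘ ♗ · · ·│4
3│· · · · · · · ·│3
2│♙ ♙ ♙ ♙ · ♙ ♙ ♙│2
1│♖ · ♗ · ♔ · · ♖│1
  ─────────────────
  a b c d e f g h


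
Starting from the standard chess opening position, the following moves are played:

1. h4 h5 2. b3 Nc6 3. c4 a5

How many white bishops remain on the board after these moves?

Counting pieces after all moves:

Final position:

  a b c d e f g h
  ─────────────────
8│♜ · ♝ ♛ ♚ ♝ ♞ ♜│8
7│· ♟ ♟ ♟ ♟ ♟ ♟ ·│7
6│· · ♞ · · · · ·│6
5│♟ · · · · · · ♟│5
4│· · ♙ · · · · ♙│4
3│· ♙ · · · · · ·│3
2│♙ · · ♙ ♙ ♙ ♙ ·│2
1│♖ ♘ ♗ ♕ ♔ ♗ ♘ ♖│1
  ─────────────────
  a b c d e f g h


2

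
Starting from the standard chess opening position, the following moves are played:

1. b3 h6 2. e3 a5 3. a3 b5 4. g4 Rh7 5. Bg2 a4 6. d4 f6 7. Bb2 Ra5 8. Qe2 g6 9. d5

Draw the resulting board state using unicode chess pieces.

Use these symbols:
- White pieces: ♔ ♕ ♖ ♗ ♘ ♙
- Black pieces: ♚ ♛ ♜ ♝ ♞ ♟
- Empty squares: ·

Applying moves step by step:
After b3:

♜ ♞ ♝ ♛ ♚ ♝ ♞ ♜
♟ ♟ ♟ ♟ ♟ ♟ ♟ ♟
· · · · · · · ·
· · · · · · · ·
· · · · · · · ·
· ♙ · · · · · ·
♙ · ♙ ♙ ♙ ♙ ♙ ♙
♖ ♘ ♗ ♕ ♔ ♗ ♘ ♖


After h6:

♜ ♞ ♝ ♛ ♚ ♝ ♞ ♜
♟ ♟ ♟ ♟ ♟ ♟ ♟ ·
· · · · · · · ♟
· · · · · · · ·
· · · · · · · ·
· ♙ · · · · · ·
♙ · ♙ ♙ ♙ ♙ ♙ ♙
♖ ♘ ♗ ♕ ♔ ♗ ♘ ♖


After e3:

♜ ♞ ♝ ♛ ♚ ♝ ♞ ♜
♟ ♟ ♟ ♟ ♟ ♟ ♟ ·
· · · · · · · ♟
· · · · · · · ·
· · · · · · · ·
· ♙ · · ♙ · · ·
♙ · ♙ ♙ · ♙ ♙ ♙
♖ ♘ ♗ ♕ ♔ ♗ ♘ ♖


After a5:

♜ ♞ ♝ ♛ ♚ ♝ ♞ ♜
· ♟ ♟ ♟ ♟ ♟ ♟ ·
· · · · · · · ♟
♟ · · · · · · ·
· · · · · · · ·
· ♙ · · ♙ · · ·
♙ · ♙ ♙ · ♙ ♙ ♙
♖ ♘ ♗ ♕ ♔ ♗ ♘ ♖


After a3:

♜ ♞ ♝ ♛ ♚ ♝ ♞ ♜
· ♟ ♟ ♟ ♟ ♟ ♟ ·
· · · · · · · ♟
♟ · · · · · · ·
· · · · · · · ·
♙ ♙ · · ♙ · · ·
· · ♙ ♙ · ♙ ♙ ♙
♖ ♘ ♗ ♕ ♔ ♗ ♘ ♖


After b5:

♜ ♞ ♝ ♛ ♚ ♝ ♞ ♜
· · ♟ ♟ ♟ ♟ ♟ ·
· · · · · · · ♟
♟ ♟ · · · · · ·
· · · · · · · ·
♙ ♙ · · ♙ · · ·
· · ♙ ♙ · ♙ ♙ ♙
♖ ♘ ♗ ♕ ♔ ♗ ♘ ♖


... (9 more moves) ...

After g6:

· ♞ ♝ ♛ ♚ ♝ ♞ ·
· · ♟ ♟ ♟ · · ♜
· · · · · ♟ ♟ ♟
♜ ♟ · · · · · ·
♟ · · ♙ · · ♙ ·
♙ ♙ · · ♙ · · ·
· ♗ ♙ · ♕ ♙ ♗ ♙
♖ ♘ · · ♔ · ♘ ♖


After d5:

· ♞ ♝ ♛ ♚ ♝ ♞ ·
· · ♟ ♟ ♟ · · ♜
· · · · · ♟ ♟ ♟
♜ ♟ · ♙ · · · ·
♟ · · · · · ♙ ·
♙ ♙ · · ♙ · · ·
· ♗ ♙ · ♕ ♙ ♗ ♙
♖ ♘ · · ♔ · ♘ ♖



  a b c d e f g h
  ─────────────────
8│· ♞ ♝ ♛ ♚ ♝ ♞ ·│8
7│· · ♟ ♟ ♟ · · ♜│7
6│· · · · · ♟ ♟ ♟│6
5│♜ ♟ · ♙ · · · ·│5
4│♟ · · · · · ♙ ·│4
3│♙ ♙ · · ♙ · · ·│3
2│· ♗ ♙ · ♕ ♙ ♗ ♙│2
1│♖ ♘ · · ♔ · ♘ ♖│1
  ─────────────────
  a b c d e f g h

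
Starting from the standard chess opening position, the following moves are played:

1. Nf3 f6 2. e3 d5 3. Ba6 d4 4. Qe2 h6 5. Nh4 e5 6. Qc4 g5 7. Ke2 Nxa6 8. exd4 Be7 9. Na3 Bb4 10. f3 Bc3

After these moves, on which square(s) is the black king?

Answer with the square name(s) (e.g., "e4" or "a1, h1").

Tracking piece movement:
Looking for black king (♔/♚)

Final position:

  a b c d e f g h
  ─────────────────
8│♜ · ♝ ♛ ♚ · ♞ ♜│8
7│♟ ♟ ♟ · · · · ·│7
6│♞ · · · · ♟ · ♟│6
5│· · · · ♟ · ♟ ·│5
4│· · ♕ ♙ · · · ♘│4
3│♘ · ♝ · · ♙ · ·│3
2│♙ ♙ ♙ ♙ ♔ · ♙ ♙│2
1│♖ · ♗ · · · · ♖│1
  ─────────────────
  a b c d e f g h


e8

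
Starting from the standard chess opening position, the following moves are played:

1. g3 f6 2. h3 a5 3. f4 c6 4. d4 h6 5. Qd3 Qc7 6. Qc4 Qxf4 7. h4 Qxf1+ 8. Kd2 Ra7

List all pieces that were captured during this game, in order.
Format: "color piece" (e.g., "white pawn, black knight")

Tracking captures:
  Qxf4: captured white pawn
  Qxf1+: captured white bishop

white pawn, white bishop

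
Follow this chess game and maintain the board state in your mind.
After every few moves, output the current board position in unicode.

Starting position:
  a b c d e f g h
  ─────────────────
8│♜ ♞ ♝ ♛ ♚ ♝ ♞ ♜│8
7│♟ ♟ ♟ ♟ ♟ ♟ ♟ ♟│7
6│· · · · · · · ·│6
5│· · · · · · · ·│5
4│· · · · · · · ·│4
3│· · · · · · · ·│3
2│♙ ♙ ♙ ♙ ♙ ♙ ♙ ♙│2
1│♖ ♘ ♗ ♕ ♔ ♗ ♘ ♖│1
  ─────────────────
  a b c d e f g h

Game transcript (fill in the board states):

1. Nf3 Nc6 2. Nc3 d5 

  a b c d e f g h
  ─────────────────
8│♜ · ♝ ♛ ♚ ♝ ♞ ♜│8
7│♟ ♟ ♟ · ♟ ♟ ♟ ♟│7
6│· · ♞ · · · · ·│6
5│· · · ♟ · · · ·│5
4│· · · · · · · ·│4
3│· · ♘ · · ♘ · ·│3
2│♙ ♙ ♙ ♙ ♙ ♙ ♙ ♙│2
1│♖ · ♗ ♕ ♔ ♗ · ♖│1
  ─────────────────
  a b c d e f g h

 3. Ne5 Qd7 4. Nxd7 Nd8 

  a b c d e f g h
  ─────────────────
8│♜ · ♝ ♞ ♚ ♝ ♞ ♜│8
7│♟ ♟ ♟ ♘ ♟ ♟ ♟ ♟│7
6│· · · · · · · ·│6
5│· · · ♟ · · · ·│5
4│· · · · · · · ·│4
3│· · ♘ · · · · ·│3
2│♙ ♙ ♙ ♙ ♙ ♙ ♙ ♙│2
1│♖ · ♗ ♕ ♔ ♗ · ♖│1
  ─────────────────
  a b c d e f g h

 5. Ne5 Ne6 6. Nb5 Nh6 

  a b c d e f g h
  ─────────────────
8│♜ · ♝ · ♚ ♝ · ♜│8
7│♟ ♟ ♟ · ♟ ♟ ♟ ♟│7
6│· · · · ♞ · · ♞│6
5│· ♘ · ♟ ♘ · · ·│5
4│· · · · · · · ·│4
3│· · · · · · · ·│3
2│♙ ♙ ♙ ♙ ♙ ♙ ♙ ♙│2
1│♖ · ♗ ♕ ♔ ♗ · ♖│1
  ─────────────────
  a b c d e f g h

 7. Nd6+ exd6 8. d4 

  a b c d e f g h
  ─────────────────
8│♜ · ♝ · ♚ ♝ · ♜│8
7│♟ ♟ ♟ · · ♟ ♟ ♟│7
6│· · · ♟ ♞ · · ♞│6
5│· · · ♟ ♘ · · ·│5
4│· · · ♙ · · · ·│4
3│· · · · · · · ·│3
2│♙ ♙ ♙ · ♙ ♙ ♙ ♙│2
1│♖ · ♗ ♕ ♔ ♗ · ♖│1
  ─────────────────
  a b c d e f g h


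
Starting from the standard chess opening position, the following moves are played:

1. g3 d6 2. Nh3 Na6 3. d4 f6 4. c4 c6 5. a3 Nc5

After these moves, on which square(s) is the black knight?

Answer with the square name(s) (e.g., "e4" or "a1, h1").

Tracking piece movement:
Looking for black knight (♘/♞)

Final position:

  a b c d e f g h
  ─────────────────
8│♜ · ♝ ♛ ♚ ♝ ♞ ♜│8
7│♟ ♟ · · ♟ · ♟ ♟│7
6│· · ♟ ♟ · ♟ · ·│6
5│· · ♞ · · · · ·│5
4│· · ♙ ♙ · · · ·│4
3│♙ · · · · · ♙ ♘│3
2│· ♙ · · ♙ ♙ · ♙│2
1│♖ ♘ ♗ ♕ ♔ ♗ · ♖│1
  ─────────────────
  a b c d e f g h


c5, g8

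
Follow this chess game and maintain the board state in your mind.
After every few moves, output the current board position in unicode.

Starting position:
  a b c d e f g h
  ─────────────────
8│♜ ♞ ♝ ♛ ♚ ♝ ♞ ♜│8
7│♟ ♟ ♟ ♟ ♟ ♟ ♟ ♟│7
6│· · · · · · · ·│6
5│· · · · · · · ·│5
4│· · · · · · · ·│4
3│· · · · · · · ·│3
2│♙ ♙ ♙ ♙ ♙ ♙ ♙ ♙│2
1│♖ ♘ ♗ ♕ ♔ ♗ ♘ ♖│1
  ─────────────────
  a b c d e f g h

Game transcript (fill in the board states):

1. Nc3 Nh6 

  a b c d e f g h
  ─────────────────
8│♜ ♞ ♝ ♛ ♚ ♝ · ♜│8
7│♟ ♟ ♟ ♟ ♟ ♟ ♟ ♟│7
6│· · · · · · · ♞│6
5│· · · · · · · ·│5
4│· · · · · · · ·│4
3│· · ♘ · · · · ·│3
2│♙ ♙ ♙ ♙ ♙ ♙ ♙ ♙│2
1│♖ · ♗ ♕ ♔ ♗ ♘ ♖│1
  ─────────────────
  a b c d e f g h

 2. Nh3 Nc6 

  a b c d e f g h
  ─────────────────
8│♜ · ♝ ♛ ♚ ♝ · ♜│8
7│♟ ♟ ♟ ♟ ♟ ♟ ♟ ♟│7
6│· · ♞ · · · · ♞│6
5│· · · · · · · ·│5
4│· · · · · · · ·│4
3│· · ♘ · · · · ♘│3
2│♙ ♙ ♙ ♙ ♙ ♙ ♙ ♙│2
1│♖ · ♗ ♕ ♔ ♗ · ♖│1
  ─────────────────
  a b c d e f g h

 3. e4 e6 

  a b c d e f g h
  ─────────────────
8│♜ · ♝ ♛ ♚ ♝ · ♜│8
7│♟ ♟ ♟ ♟ · ♟ ♟ ♟│7
6│· · ♞ · ♟ · · ♞│6
5│· · · · · · · ·│5
4│· · · · ♙ · · ·│4
3│· · ♘ · · · · ♘│3
2│♙ ♙ ♙ ♙ · ♙ ♙ ♙│2
1│♖ · ♗ ♕ ♔ ♗ · ♖│1
  ─────────────────
  a b c d e f g h

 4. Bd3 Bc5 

  a b c d e f g h
  ─────────────────
8│♜ · ♝ ♛ ♚ · · ♜│8
7│♟ ♟ ♟ ♟ · ♟ ♟ ♟│7
6│· · ♞ · ♟ · · ♞│6
5│· · ♝ · · · · ·│5
4│· · · · ♙ · · ·│4
3│· · ♘ ♗ · · · ♘│3
2│♙ ♙ ♙ ♙ · ♙ ♙ ♙│2
1│♖ · ♗ ♕ ♔ · · ♖│1
  ─────────────────
  a b c d e f g h



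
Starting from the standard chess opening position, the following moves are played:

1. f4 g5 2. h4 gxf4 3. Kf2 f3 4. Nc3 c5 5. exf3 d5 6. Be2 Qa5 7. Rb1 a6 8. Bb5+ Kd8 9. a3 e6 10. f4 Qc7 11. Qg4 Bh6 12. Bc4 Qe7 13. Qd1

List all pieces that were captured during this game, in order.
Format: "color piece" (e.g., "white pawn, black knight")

Tracking captures:
  gxf4: captured white pawn
  exf3: captured black pawn

white pawn, black pawn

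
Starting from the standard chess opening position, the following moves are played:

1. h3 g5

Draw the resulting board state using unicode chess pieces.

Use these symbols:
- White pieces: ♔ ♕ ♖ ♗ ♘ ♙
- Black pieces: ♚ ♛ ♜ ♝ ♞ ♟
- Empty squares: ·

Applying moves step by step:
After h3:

♜ ♞ ♝ ♛ ♚ ♝ ♞ ♜
♟ ♟ ♟ ♟ ♟ ♟ ♟ ♟
· · · · · · · ·
· · · · · · · ·
· · · · · · · ·
· · · · · · · ♙
♙ ♙ ♙ ♙ ♙ ♙ ♙ ·
♖ ♘ ♗ ♕ ♔ ♗ ♘ ♖


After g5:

♜ ♞ ♝ ♛ ♚ ♝ ♞ ♜
♟ ♟ ♟ ♟ ♟ ♟ · ♟
· · · · · · · ·
· · · · · · ♟ ·
· · · · · · · ·
· · · · · · · ♙
♙ ♙ ♙ ♙ ♙ ♙ ♙ ·
♖ ♘ ♗ ♕ ♔ ♗ ♘ ♖



  a b c d e f g h
  ─────────────────
8│♜ ♞ ♝ ♛ ♚ ♝ ♞ ♜│8
7│♟ ♟ ♟ ♟ ♟ ♟ · ♟│7
6│· · · · · · · ·│6
5│· · · · · · ♟ ·│5
4│· · · · · · · ·│4
3│· · · · · · · ♙│3
2│♙ ♙ ♙ ♙ ♙ ♙ ♙ ·│2
1│♖ ♘ ♗ ♕ ♔ ♗ ♘ ♖│1
  ─────────────────
  a b c d e f g h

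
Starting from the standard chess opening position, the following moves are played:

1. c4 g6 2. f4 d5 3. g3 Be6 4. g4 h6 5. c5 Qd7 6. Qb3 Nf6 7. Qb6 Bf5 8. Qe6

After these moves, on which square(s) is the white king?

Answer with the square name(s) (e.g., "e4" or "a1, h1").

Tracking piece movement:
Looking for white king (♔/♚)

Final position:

  a b c d e f g h
  ─────────────────
8│♜ ♞ · · ♚ ♝ · ♜│8
7│♟ ♟ ♟ ♛ ♟ ♟ · ·│7
6│· · · · ♕ ♞ ♟ ♟│6
5│· · ♙ ♟ · ♝ · ·│5
4│· · · · · ♙ ♙ ·│4
3│· · · · · · · ·│3
2│♙ ♙ · ♙ ♙ · · ♙│2
1│♖ ♘ ♗ · ♔ ♗ ♘ ♖│1
  ─────────────────
  a b c d e f g h


e1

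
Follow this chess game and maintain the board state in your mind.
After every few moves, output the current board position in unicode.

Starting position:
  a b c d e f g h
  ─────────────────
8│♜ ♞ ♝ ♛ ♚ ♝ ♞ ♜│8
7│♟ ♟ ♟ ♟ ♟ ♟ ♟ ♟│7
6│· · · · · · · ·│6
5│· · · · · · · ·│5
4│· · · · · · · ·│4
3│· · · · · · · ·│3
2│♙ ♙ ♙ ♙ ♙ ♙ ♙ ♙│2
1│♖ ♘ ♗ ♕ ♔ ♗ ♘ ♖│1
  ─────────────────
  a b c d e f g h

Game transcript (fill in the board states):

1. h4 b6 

  a b c d e f g h
  ─────────────────
8│♜ ♞ ♝ ♛ ♚ ♝ ♞ ♜│8
7│♟ · ♟ ♟ ♟ ♟ ♟ ♟│7
6│· ♟ · · · · · ·│6
5│· · · · · · · ·│5
4│· · · · · · · ♙│4
3│· · · · · · · ·│3
2│♙ ♙ ♙ ♙ ♙ ♙ ♙ ·│2
1│♖ ♘ ♗ ♕ ♔ ♗ ♘ ♖│1
  ─────────────────
  a b c d e f g h

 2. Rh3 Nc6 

  a b c d e f g h
  ─────────────────
8│♜ · ♝ ♛ ♚ ♝ ♞ ♜│8
7│♟ · ♟ ♟ ♟ ♟ ♟ ♟│7
6│· ♟ ♞ · · · · ·│6
5│· · · · · · · ·│5
4│· · · · · · · ♙│4
3│· · · · · · · ♖│3
2│♙ ♙ ♙ ♙ ♙ ♙ ♙ ·│2
1│♖ ♘ ♗ ♕ ♔ ♗ ♘ ·│1
  ─────────────────
  a b c d e f g h

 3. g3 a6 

  a b c d e f g h
  ─────────────────
8│♜ · ♝ ♛ ♚ ♝ ♞ ♜│8
7│· · ♟ ♟ ♟ ♟ ♟ ♟│7
6│♟ ♟ ♞ · · · · ·│6
5│· · · · · · · ·│5
4│· · · · · · · ♙│4
3│· · · · · · ♙ ♖│3
2│♙ ♙ ♙ ♙ ♙ ♙ · ·│2
1│♖ ♘ ♗ ♕ ♔ ♗ ♘ ·│1
  ─────────────────
  a b c d e f g h

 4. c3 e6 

  a b c d e f g h
  ─────────────────
8│♜ · ♝ ♛ ♚ ♝ ♞ ♜│8
7│· · ♟ ♟ · ♟ ♟ ♟│7
6│♟ ♟ ♞ · ♟ · · ·│6
5│· · · · · · · ·│5
4│· · · · · · · ♙│4
3│· · ♙ · · · ♙ ♖│3
2│♙ ♙ · ♙ ♙ ♙ · ·│2
1│♖ ♘ ♗ ♕ ♔ ♗ ♘ ·│1
  ─────────────────
  a b c d e f g h

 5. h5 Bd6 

  a b c d e f g h
  ─────────────────
8│♜ · ♝ ♛ ♚ · ♞ ♜│8
7│· · ♟ ♟ · ♟ ♟ ♟│7
6│♟ ♟ ♞ ♝ ♟ · · ·│6
5│· · · · · · · ♙│5
4│· · · · · · · ·│4
3│· · ♙ · · · ♙ ♖│3
2│♙ ♙ · ♙ ♙ ♙ · ·│2
1│♖ ♘ ♗ ♕ ♔ ♗ ♘ ·│1
  ─────────────────
  a b c d e f g h



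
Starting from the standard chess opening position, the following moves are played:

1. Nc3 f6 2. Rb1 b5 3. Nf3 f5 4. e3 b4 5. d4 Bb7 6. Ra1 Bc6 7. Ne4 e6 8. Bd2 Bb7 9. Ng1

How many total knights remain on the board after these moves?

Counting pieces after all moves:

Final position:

  a b c d e f g h
  ─────────────────
8│♜ ♞ · ♛ ♚ ♝ ♞ ♜│8
7│♟ ♝ ♟ ♟ · · ♟ ♟│7
6│· · · · ♟ · · ·│6
5│· · · · · ♟ · ·│5
4│· ♟ · ♙ ♘ · · ·│4
3│· · · · ♙ · · ·│3
2│♙ ♙ ♙ ♗ · ♙ ♙ ♙│2
1│♖ · · ♕ ♔ ♗ ♘ ♖│1
  ─────────────────
  a b c d e f g h


4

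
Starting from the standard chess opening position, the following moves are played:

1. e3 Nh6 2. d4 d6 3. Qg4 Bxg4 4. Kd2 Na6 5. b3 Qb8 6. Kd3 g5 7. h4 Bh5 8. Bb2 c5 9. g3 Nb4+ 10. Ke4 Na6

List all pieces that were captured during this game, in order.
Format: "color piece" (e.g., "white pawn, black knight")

Tracking captures:
  Bxg4: captured white queen

white queen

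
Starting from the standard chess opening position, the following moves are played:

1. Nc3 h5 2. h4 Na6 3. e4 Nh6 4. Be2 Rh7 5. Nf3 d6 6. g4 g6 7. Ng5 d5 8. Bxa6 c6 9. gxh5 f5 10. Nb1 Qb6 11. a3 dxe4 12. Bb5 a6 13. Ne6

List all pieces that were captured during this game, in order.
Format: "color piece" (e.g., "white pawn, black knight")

Tracking captures:
  Bxa6: captured black knight
  gxh5: captured black pawn
  dxe4: captured white pawn

black knight, black pawn, white pawn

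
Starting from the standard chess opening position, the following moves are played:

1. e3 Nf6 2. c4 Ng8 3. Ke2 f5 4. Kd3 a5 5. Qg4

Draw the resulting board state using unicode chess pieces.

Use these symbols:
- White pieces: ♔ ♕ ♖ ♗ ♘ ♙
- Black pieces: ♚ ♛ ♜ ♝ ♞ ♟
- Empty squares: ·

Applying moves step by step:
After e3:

♜ ♞ ♝ ♛ ♚ ♝ ♞ ♜
♟ ♟ ♟ ♟ ♟ ♟ ♟ ♟
· · · · · · · ·
· · · · · · · ·
· · · · · · · ·
· · · · ♙ · · ·
♙ ♙ ♙ ♙ · ♙ ♙ ♙
♖ ♘ ♗ ♕ ♔ ♗ ♘ ♖


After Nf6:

♜ ♞ ♝ ♛ ♚ ♝ · ♜
♟ ♟ ♟ ♟ ♟ ♟ ♟ ♟
· · · · · ♞ · ·
· · · · · · · ·
· · · · · · · ·
· · · · ♙ · · ·
♙ ♙ ♙ ♙ · ♙ ♙ ♙
♖ ♘ ♗ ♕ ♔ ♗ ♘ ♖


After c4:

♜ ♞ ♝ ♛ ♚ ♝ · ♜
♟ ♟ ♟ ♟ ♟ ♟ ♟ ♟
· · · · · ♞ · ·
· · · · · · · ·
· · ♙ · · · · ·
· · · · ♙ · · ·
♙ ♙ · ♙ · ♙ ♙ ♙
♖ ♘ ♗ ♕ ♔ ♗ ♘ ♖


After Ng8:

♜ ♞ ♝ ♛ ♚ ♝ ♞ ♜
♟ ♟ ♟ ♟ ♟ ♟ ♟ ♟
· · · · · · · ·
· · · · · · · ·
· · ♙ · · · · ·
· · · · ♙ · · ·
♙ ♙ · ♙ · ♙ ♙ ♙
♖ ♘ ♗ ♕ ♔ ♗ ♘ ♖


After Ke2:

♜ ♞ ♝ ♛ ♚ ♝ ♞ ♜
♟ ♟ ♟ ♟ ♟ ♟ ♟ ♟
· · · · · · · ·
· · · · · · · ·
· · ♙ · · · · ·
· · · · ♙ · · ·
♙ ♙ · ♙ ♔ ♙ ♙ ♙
♖ ♘ ♗ ♕ · ♗ ♘ ♖


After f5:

♜ ♞ ♝ ♛ ♚ ♝ ♞ ♜
♟ ♟ ♟ ♟ ♟ · ♟ ♟
· · · · · · · ·
· · · · · ♟ · ·
· · ♙ · · · · ·
· · · · ♙ · · ·
♙ ♙ · ♙ ♔ ♙ ♙ ♙
♖ ♘ ♗ ♕ · ♗ ♘ ♖


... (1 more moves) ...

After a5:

♜ ♞ ♝ ♛ ♚ ♝ ♞ ♜
· ♟ ♟ ♟ ♟ · ♟ ♟
· · · · · · · ·
♟ · · · · ♟ · ·
· · ♙ · · · · ·
· · · ♔ ♙ · · ·
♙ ♙ · ♙ · ♙ ♙ ♙
♖ ♘ ♗ ♕ · ♗ ♘ ♖


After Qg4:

♜ ♞ ♝ ♛ ♚ ♝ ♞ ♜
· ♟ ♟ ♟ ♟ · ♟ ♟
· · · · · · · ·
♟ · · · · ♟ · ·
· · ♙ · · · ♕ ·
· · · ♔ ♙ · · ·
♙ ♙ · ♙ · ♙ ♙ ♙
♖ ♘ ♗ · · ♗ ♘ ♖



  a b c d e f g h
  ─────────────────
8│♜ ♞ ♝ ♛ ♚ ♝ ♞ ♜│8
7│· ♟ ♟ ♟ ♟ · ♟ ♟│7
6│· · · · · · · ·│6
5│♟ · · · · ♟ · ·│5
4│· · ♙ · · · ♕ ·│4
3│· · · ♔ ♙ · · ·│3
2│♙ ♙ · ♙ · ♙ ♙ ♙│2
1│♖ ♘ ♗ · · ♗ ♘ ♖│1
  ─────────────────
  a b c d e f g h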